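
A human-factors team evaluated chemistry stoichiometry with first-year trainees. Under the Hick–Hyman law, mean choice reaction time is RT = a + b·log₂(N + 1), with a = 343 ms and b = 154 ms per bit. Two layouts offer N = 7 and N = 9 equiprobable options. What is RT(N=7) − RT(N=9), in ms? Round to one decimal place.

-49.6

RT(7) = 343 + 154·log₂(8) = 343 + 154·3.0000 = 805.0000 ms.
RT(9) = 343 + 154·log₂(10) = 343 + 154·3.3219 = 854.5726 ms.
Difference = 805.0000 − 854.5726 = -49.5726 ≈ -49.6 ms.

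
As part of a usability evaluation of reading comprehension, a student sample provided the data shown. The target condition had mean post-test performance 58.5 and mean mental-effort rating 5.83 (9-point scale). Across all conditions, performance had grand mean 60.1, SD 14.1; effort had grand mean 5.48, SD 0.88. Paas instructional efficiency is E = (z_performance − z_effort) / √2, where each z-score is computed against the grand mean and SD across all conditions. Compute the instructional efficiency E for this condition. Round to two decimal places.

z_performance = (58.5 − 60.1) / 14.1 = -1.6000 / 14.1 = -0.1135.
z_effort = (5.83 − 5.48) / 0.88 = 0.3500 / 0.88 = 0.3977.
z_P − z_E = -0.1135 − 0.3977 = -0.5112.
E = -0.5112 / √2 = -0.5112 / 1.41421 = -0.3615 ≈ -0.36.

-0.36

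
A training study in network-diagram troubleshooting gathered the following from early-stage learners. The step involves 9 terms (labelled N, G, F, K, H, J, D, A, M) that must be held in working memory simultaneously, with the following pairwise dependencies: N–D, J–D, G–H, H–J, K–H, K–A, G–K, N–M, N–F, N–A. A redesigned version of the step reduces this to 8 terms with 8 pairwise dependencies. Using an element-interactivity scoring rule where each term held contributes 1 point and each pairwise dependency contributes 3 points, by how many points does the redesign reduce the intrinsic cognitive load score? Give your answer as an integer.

7

Original: 9 × 1 + 10 × 3 = 9 + 30 = 39.
Redesigned: 8 × 1 + 8 × 3 = 8 + 24 = 32.
Reduction = 39 − 32 = 7.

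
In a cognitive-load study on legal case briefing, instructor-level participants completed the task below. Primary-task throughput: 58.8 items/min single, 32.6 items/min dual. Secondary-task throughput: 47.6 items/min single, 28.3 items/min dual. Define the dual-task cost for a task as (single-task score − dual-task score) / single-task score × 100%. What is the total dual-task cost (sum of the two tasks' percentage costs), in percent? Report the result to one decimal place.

Primary cost = (58.8 − 32.6) / 58.8 × 100% = 44.5578%.
Secondary cost = (47.6 − 28.3) / 47.6 × 100% = 40.5462%.
Total = 44.5578% + 40.5462% = 85.1040% ≈ 85.1%.

85.1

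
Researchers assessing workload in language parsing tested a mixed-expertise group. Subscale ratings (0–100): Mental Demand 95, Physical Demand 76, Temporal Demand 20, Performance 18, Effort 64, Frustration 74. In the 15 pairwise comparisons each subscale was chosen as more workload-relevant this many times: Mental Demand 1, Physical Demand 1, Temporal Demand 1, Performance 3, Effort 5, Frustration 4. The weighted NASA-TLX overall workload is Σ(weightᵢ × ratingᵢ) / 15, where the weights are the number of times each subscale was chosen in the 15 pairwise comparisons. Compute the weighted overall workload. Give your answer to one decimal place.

57.4

The tallies are the weights (they sum to 15).
Weighted sum = 1·95 + 1·76 + 1·20 + 3·18 + 5·64 + 4·74
            = 95 + 76 + 20 + 54 + 320 + 296 = 861.
Overall workload = 861 / 15 = 57.4000 ≈ 57.4.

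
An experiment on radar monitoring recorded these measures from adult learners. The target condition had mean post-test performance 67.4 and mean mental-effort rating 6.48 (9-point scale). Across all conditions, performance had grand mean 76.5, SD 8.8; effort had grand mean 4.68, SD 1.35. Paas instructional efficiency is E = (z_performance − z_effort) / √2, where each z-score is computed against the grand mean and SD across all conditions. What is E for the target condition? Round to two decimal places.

z_performance = (67.4 − 76.5) / 8.8 = -9.1000 / 8.8 = -1.0341.
z_effort = (6.48 − 4.68) / 1.35 = 1.8000 / 1.35 = 1.3333.
z_P − z_E = -1.0341 − 1.3333 = -2.3674.
E = -2.3674 / √2 = -2.3674 / 1.41421 = -1.6740 ≈ -1.67.

-1.67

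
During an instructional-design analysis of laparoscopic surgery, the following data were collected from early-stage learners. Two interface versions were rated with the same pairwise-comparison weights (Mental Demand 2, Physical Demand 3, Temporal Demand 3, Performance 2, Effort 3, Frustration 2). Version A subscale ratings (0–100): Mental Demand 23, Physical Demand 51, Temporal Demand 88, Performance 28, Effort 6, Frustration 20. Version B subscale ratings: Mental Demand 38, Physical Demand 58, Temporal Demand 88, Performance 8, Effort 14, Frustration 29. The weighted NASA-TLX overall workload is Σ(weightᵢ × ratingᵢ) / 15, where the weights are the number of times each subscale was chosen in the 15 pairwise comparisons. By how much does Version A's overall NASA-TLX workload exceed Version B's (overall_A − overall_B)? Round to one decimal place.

Version A weighted sum = 2·23 + 3·51 + 3·88 + 2·28 + 3·6 + 2·20 = 46 + 153 + 264 + 56 + 18 + 40 = 577; overall_A = 577/15 = 38.4667.
Version B weighted sum = 2·38 + 3·58 + 3·88 + 2·8 + 3·14 + 2·29 = 76 + 174 + 264 + 16 + 42 + 58 = 630; overall_B = 630/15 = 42.0000.
Difference = 38.4667 − 42.0000 = -3.5333 ≈ -3.5.

-3.5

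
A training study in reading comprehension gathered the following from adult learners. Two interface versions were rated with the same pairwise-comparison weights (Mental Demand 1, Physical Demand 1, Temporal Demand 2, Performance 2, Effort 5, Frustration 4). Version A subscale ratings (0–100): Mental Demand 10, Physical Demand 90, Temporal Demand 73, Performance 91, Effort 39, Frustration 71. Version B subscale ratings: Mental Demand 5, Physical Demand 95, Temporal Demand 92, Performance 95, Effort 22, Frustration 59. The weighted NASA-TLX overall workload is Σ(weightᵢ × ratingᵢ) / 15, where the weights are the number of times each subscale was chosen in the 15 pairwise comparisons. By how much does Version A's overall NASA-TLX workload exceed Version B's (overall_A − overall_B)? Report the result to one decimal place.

5.8

Version A weighted sum = 1·10 + 1·90 + 2·73 + 2·91 + 5·39 + 4·71 = 10 + 90 + 146 + 182 + 195 + 284 = 907; overall_A = 907/15 = 60.4667.
Version B weighted sum = 1·5 + 1·95 + 2·92 + 2·95 + 5·22 + 4·59 = 5 + 95 + 184 + 190 + 110 + 236 = 820; overall_B = 820/15 = 54.6667.
Difference = 60.4667 − 54.6667 = 5.8000 ≈ 5.8.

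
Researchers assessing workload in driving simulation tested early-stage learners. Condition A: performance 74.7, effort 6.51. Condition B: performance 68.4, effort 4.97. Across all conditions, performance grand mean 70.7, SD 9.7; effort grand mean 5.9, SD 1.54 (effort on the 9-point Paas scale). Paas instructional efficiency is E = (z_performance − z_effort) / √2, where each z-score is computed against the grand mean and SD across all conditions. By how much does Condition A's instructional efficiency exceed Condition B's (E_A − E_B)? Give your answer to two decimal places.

Condition A: z_P = (74.7 − 70.7)/9.7 = 0.4124; z_E = (6.51 − 5.9)/1.54 = 0.3961; E_A = (0.4124 − 0.3961)/√2 = 0.0115.
Condition B: z_P = (68.4 − 70.7)/9.7 = -0.2371; z_E = (4.97 − 5.9)/1.54 = -0.6039; E_B = (-0.2371 − (-0.6039))/√2 = 0.2594.
E_A − E_B = 0.0115 − 0.2594 = -0.2479 ≈ -0.25.

-0.25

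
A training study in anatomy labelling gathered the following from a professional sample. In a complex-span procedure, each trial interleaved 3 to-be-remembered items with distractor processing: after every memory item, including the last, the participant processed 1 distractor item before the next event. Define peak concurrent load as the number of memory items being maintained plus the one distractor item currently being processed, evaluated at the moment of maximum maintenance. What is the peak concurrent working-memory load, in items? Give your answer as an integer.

Maintenance is greatest during the distractor(s) after memory item 3: all 3 memory items are being held.
One distractor item is concurrently being processed.
Peak concurrent load = 3 + 1 = 4 items.

4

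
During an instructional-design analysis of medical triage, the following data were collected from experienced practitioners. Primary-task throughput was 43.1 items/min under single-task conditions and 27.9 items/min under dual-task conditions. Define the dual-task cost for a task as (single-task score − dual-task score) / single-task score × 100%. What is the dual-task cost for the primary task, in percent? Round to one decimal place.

35.3

Cost = (43.1 − 27.9) / 43.1 × 100%
     = 15.2000 / 43.1 × 100% = 35.2668%.
≈ 35.3%.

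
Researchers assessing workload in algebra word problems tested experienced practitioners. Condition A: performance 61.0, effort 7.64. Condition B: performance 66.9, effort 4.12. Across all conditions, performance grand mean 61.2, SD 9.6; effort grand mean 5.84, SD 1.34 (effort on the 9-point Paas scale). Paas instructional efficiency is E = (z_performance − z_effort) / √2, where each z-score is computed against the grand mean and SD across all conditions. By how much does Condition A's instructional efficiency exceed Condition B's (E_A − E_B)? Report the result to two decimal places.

-2.29

Condition A: z_P = (61.0 − 61.2)/9.6 = -0.0208; z_E = (7.64 − 5.84)/1.34 = 1.3433; E_A = (-0.0208 − 1.3433)/√2 = -0.9646.
Condition B: z_P = (66.9 − 61.2)/9.6 = 0.5938; z_E = (4.12 − 5.84)/1.34 = -1.2836; E_B = (0.5938 − (-1.2836))/√2 = 1.3275.
E_A − E_B = -0.9646 − 1.3275 = -2.2921 ≈ -2.29.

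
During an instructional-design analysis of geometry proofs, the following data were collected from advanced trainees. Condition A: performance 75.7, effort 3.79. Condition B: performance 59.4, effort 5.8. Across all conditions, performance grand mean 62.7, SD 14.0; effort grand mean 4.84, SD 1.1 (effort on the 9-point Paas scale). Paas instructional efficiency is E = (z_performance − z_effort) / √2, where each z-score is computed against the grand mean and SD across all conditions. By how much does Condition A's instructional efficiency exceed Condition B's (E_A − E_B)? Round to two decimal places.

2.12

Condition A: z_P = (75.7 − 62.7)/14.0 = 0.9286; z_E = (3.79 − 4.84)/1.1 = -0.9545; E_A = (0.9286 − (-0.9545))/√2 = 1.3316.
Condition B: z_P = (59.4 − 62.7)/14.0 = -0.2357; z_E = (5.8 − 4.84)/1.1 = 0.8727; E_B = (-0.2357 − 0.8727)/√2 = -0.7838.
E_A − E_B = 1.3316 − (-0.7838) = 2.1154 ≈ 2.12.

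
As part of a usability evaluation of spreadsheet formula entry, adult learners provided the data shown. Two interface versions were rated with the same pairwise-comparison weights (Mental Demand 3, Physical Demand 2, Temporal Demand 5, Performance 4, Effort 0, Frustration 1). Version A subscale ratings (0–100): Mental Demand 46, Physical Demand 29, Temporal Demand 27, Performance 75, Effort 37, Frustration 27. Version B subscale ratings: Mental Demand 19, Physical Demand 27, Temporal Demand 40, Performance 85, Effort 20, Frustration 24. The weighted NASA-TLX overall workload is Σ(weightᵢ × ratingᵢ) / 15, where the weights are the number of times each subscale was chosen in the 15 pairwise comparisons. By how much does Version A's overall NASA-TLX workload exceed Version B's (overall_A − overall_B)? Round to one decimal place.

Version A weighted sum = 3·46 + 2·29 + 5·27 + 4·75 + 0·37 + 1·27 = 138 + 58 + 135 + 300 + 0 + 27 = 658; overall_A = 658/15 = 43.8667.
Version B weighted sum = 3·19 + 2·27 + 5·40 + 4·85 + 0·20 + 1·24 = 57 + 54 + 200 + 340 + 0 + 24 = 675; overall_B = 675/15 = 45.0000.
Difference = 43.8667 − 45.0000 = -1.1333 ≈ -1.1.

-1.1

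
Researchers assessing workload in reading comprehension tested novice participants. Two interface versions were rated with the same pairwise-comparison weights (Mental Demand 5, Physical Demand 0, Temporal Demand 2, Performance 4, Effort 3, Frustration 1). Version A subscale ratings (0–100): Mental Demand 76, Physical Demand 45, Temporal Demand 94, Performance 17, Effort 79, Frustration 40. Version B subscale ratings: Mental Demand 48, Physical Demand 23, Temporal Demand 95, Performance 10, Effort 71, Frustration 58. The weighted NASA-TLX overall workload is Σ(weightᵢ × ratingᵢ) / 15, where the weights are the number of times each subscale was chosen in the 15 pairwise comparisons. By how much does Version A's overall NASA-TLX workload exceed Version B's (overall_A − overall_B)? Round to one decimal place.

Version A weighted sum = 5·76 + 0·45 + 2·94 + 4·17 + 3·79 + 1·40 = 380 + 0 + 188 + 68 + 237 + 40 = 913; overall_A = 913/15 = 60.8667.
Version B weighted sum = 5·48 + 0·23 + 2·95 + 4·10 + 3·71 + 1·58 = 240 + 0 + 190 + 40 + 213 + 58 = 741; overall_B = 741/15 = 49.4000.
Difference = 60.8667 − 49.4000 = 11.4667 ≈ 11.5.

11.5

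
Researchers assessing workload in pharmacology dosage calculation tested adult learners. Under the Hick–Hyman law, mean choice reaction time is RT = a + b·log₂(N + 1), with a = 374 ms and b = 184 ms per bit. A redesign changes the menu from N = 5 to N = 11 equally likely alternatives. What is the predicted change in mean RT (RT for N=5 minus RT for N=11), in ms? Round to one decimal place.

-184.0

RT(5) = 374 + 184·log₂(6) = 374 + 184·2.5850 = 849.6400 ms.
RT(11) = 374 + 184·log₂(12) = 374 + 184·3.5850 = 1033.6400 ms.
Difference = 849.6400 − 1033.6400 = -184.0000 ≈ -184.0 ms.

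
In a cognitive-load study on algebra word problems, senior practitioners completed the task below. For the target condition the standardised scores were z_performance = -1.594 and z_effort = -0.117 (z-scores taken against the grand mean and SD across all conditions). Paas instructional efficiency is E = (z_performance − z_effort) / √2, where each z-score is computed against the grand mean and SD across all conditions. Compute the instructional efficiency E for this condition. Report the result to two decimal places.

z_P − z_E = -1.594 − (-0.117) = -1.4770.
E = -1.4770 / √2 = -1.4770 / 1.41421 = -1.0444 ≈ -1.04.

-1.04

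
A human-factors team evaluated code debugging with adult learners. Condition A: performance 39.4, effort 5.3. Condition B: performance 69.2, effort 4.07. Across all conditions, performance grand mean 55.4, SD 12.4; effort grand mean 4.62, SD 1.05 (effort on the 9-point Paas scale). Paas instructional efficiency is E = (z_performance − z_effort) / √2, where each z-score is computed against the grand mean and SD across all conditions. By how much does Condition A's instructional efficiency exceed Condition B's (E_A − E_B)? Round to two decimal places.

-2.53

Condition A: z_P = (39.4 − 55.4)/12.4 = -1.2903; z_E = (5.3 − 4.62)/1.05 = 0.6476; E_A = (-1.2903 − 0.6476)/√2 = -1.3703.
Condition B: z_P = (69.2 − 55.4)/12.4 = 1.1129; z_E = (4.07 − 4.62)/1.05 = -0.5238; E_B = (1.1129 − (-0.5238))/√2 = 1.1573.
E_A − E_B = -1.3703 − 1.1573 = -2.5276 ≈ -2.53.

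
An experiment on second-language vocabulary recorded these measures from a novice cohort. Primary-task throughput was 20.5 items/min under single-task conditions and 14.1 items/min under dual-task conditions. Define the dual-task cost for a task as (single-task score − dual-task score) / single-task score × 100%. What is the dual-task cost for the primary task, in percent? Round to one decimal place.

Cost = (20.5 − 14.1) / 20.5 × 100%
     = 6.4000 / 20.5 × 100% = 31.2195%.
≈ 31.2%.

31.2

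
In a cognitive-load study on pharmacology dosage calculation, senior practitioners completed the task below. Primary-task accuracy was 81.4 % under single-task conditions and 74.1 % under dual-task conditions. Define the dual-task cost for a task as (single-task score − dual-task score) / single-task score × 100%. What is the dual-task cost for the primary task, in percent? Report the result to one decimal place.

Cost = (81.4 − 74.1) / 81.4 × 100%
     = 7.3000 / 81.4 × 100% = 8.9681%.
≈ 9.0%.

9.0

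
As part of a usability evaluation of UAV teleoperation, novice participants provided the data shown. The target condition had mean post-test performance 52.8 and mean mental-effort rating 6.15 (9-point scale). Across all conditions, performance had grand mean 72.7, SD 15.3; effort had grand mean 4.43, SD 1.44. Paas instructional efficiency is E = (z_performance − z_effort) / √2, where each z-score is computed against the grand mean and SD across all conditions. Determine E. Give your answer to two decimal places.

-1.76

z_performance = (52.8 − 72.7) / 15.3 = -19.9000 / 15.3 = -1.3007.
z_effort = (6.15 − 4.43) / 1.44 = 1.7200 / 1.44 = 1.1944.
z_P − z_E = -1.3007 − 1.1944 = -2.4951.
E = -2.4951 / √2 = -2.4951 / 1.41421 = -1.7643 ≈ -1.76.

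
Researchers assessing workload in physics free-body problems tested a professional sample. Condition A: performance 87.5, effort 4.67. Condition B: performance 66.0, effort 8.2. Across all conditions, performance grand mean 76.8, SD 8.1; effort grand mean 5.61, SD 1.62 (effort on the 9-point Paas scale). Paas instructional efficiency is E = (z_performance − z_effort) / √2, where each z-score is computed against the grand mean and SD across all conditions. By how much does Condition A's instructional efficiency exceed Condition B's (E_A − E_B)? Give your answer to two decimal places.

Condition A: z_P = (87.5 − 76.8)/8.1 = 1.3210; z_E = (4.67 − 5.61)/1.62 = -0.5802; E_A = (1.3210 − (-0.5802))/√2 = 1.3444.
Condition B: z_P = (66.0 − 76.8)/8.1 = -1.3333; z_E = (8.2 − 5.61)/1.62 = 1.5988; E_B = (-1.3333 − 1.5988)/√2 = -2.0733.
E_A − E_B = 1.3444 − (-2.0733) = 3.4177 ≈ 3.42.

3.42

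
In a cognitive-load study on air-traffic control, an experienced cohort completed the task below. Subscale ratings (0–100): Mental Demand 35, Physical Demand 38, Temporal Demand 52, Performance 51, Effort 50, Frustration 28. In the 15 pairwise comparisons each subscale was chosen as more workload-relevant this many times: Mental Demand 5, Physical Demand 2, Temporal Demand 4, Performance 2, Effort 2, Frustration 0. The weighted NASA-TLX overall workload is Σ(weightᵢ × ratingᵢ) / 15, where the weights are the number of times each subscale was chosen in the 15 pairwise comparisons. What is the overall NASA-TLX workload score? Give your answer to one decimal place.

44.1

The tallies are the weights (they sum to 15).
Weighted sum = 5·35 + 2·38 + 4·52 + 2·51 + 2·50 + 0·28
            = 175 + 76 + 208 + 102 + 100 + 0 = 661.
Overall workload = 661 / 15 = 44.0667 ≈ 44.1.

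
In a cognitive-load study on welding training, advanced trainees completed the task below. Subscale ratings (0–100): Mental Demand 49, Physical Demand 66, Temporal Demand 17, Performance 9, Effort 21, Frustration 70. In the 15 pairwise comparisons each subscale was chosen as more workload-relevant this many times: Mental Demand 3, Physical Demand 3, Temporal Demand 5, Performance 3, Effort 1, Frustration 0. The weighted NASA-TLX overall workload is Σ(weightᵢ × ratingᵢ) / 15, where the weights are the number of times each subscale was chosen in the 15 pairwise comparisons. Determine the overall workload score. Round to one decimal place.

The tallies are the weights (they sum to 15).
Weighted sum = 3·49 + 3·66 + 5·17 + 3·9 + 1·21 + 0·70
            = 147 + 198 + 85 + 27 + 21 + 0 = 478.
Overall workload = 478 / 15 = 31.8667 ≈ 31.9.

31.9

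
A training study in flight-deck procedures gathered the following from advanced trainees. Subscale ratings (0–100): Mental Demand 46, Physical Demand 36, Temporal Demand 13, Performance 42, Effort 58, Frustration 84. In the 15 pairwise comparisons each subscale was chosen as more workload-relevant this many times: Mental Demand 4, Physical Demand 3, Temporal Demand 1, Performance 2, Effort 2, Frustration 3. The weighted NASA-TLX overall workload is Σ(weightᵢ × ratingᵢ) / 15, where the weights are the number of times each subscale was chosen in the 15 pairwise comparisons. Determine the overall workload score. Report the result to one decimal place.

The tallies are the weights (they sum to 15).
Weighted sum = 4·46 + 3·36 + 1·13 + 2·42 + 2·58 + 3·84
            = 184 + 108 + 13 + 84 + 116 + 252 = 757.
Overall workload = 757 / 15 = 50.4667 ≈ 50.5.

50.5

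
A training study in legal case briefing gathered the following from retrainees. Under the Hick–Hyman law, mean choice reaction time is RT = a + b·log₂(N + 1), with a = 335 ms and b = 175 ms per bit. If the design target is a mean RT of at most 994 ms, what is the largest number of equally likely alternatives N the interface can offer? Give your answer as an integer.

Set 335 + 175·log₂(N + 1) ≤ 994.
log₂(N + 1) ≤ (994 − 335) / 175 = 3.7657.
N + 1 ≤ 2^3.7657 = 13.6016.
N ≤ 12.6016, so the largest integer N is 12.

12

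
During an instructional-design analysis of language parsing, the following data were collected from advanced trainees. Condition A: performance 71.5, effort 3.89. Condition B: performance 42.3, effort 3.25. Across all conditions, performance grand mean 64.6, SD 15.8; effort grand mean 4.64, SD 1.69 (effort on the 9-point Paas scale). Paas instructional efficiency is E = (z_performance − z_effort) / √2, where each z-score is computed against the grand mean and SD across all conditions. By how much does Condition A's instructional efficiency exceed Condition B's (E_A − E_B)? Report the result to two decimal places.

Condition A: z_P = (71.5 − 64.6)/15.8 = 0.4367; z_E = (3.89 − 4.64)/1.69 = -0.4438; E_A = (0.4367 − (-0.4438))/√2 = 0.6226.
Condition B: z_P = (42.3 − 64.6)/15.8 = -1.4114; z_E = (3.25 − 4.64)/1.69 = -0.8225; E_B = (-1.4114 − (-0.8225))/√2 = -0.4164.
E_A − E_B = 0.6226 − (-0.4164) = 1.0390 ≈ 1.04.

1.04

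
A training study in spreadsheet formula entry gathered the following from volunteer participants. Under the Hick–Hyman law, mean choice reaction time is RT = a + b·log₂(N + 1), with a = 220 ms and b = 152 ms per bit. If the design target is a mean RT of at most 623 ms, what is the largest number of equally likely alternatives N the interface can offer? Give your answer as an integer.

Set 220 + 152·log₂(N + 1) ≤ 623.
log₂(N + 1) ≤ (623 − 220) / 152 = 2.6513.
N + 1 ≤ 2^2.6513 = 6.2823.
N ≤ 5.2823, so the largest integer N is 5.

5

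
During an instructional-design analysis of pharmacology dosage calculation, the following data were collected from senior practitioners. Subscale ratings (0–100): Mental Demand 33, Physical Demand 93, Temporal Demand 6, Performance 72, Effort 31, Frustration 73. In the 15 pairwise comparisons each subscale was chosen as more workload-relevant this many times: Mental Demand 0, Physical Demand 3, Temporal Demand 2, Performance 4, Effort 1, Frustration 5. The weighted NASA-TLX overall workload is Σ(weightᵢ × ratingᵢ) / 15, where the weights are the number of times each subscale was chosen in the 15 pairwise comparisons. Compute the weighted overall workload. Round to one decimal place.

The tallies are the weights (they sum to 15).
Weighted sum = 0·33 + 3·93 + 2·6 + 4·72 + 1·31 + 5·73
            = 0 + 279 + 12 + 288 + 31 + 365 = 975.
Overall workload = 975 / 15 = 65.0000 ≈ 65.0.

65.0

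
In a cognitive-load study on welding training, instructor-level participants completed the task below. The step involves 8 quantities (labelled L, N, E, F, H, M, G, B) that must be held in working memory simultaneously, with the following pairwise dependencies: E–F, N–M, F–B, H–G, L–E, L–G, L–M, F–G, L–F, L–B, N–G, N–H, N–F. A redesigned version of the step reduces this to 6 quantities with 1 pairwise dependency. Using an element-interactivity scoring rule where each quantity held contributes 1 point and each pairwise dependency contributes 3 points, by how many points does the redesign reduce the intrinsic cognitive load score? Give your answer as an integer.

Original: 8 × 1 + 13 × 3 = 8 + 39 = 47.
Redesigned: 6 × 1 + 1 × 3 = 6 + 3 = 9.
Reduction = 47 − 9 = 38.

38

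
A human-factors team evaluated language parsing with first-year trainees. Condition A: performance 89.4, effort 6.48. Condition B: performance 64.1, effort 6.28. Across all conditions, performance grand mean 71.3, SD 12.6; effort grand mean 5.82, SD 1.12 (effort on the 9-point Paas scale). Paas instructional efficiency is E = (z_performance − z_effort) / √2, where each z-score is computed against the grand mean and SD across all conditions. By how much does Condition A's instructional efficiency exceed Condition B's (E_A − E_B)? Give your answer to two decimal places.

Condition A: z_P = (89.4 − 71.3)/12.6 = 1.4365; z_E = (6.48 − 5.82)/1.12 = 0.5893; E_A = (1.4365 − 0.5893)/√2 = 0.5991.
Condition B: z_P = (64.1 − 71.3)/12.6 = -0.5714; z_E = (6.28 − 5.82)/1.12 = 0.4107; E_B = (-0.5714 − 0.4107)/√2 = -0.6944.
E_A − E_B = 0.5991 − (-0.6944) = 1.2935 ≈ 1.29.

1.29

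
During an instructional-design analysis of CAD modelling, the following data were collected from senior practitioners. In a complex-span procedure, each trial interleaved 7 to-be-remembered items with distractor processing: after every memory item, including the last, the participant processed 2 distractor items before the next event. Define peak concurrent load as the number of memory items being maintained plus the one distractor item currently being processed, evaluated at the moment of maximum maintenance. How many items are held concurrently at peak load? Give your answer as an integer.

Maintenance is greatest during the distractor(s) after memory item 7: all 7 memory items are being held.
One distractor item is concurrently being processed.
Peak concurrent load = 7 + 1 = 8 items.

8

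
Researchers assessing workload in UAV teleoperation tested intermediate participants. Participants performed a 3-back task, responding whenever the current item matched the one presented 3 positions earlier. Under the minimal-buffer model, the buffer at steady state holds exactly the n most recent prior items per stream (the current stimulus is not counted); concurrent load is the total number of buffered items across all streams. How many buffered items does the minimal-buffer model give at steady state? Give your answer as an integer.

3

The buffer holds the 3 most recent prior items.
Steady-state concurrent load = 3 items.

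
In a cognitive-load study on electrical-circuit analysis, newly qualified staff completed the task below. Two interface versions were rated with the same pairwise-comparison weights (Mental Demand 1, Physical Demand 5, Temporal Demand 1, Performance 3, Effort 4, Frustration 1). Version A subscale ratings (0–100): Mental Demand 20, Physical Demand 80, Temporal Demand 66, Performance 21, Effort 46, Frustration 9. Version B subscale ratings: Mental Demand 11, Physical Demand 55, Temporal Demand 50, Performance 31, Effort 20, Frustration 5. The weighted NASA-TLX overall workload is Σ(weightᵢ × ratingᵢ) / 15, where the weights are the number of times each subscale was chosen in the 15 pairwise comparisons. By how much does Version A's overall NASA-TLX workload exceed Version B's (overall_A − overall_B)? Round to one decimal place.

15.2

Version A weighted sum = 1·20 + 5·80 + 1·66 + 3·21 + 4·46 + 1·9 = 20 + 400 + 66 + 63 + 184 + 9 = 742; overall_A = 742/15 = 49.4667.
Version B weighted sum = 1·11 + 5·55 + 1·50 + 3·31 + 4·20 + 1·5 = 11 + 275 + 50 + 93 + 80 + 5 = 514; overall_B = 514/15 = 34.2667.
Difference = 49.4667 − 34.2667 = 15.2000 ≈ 15.2.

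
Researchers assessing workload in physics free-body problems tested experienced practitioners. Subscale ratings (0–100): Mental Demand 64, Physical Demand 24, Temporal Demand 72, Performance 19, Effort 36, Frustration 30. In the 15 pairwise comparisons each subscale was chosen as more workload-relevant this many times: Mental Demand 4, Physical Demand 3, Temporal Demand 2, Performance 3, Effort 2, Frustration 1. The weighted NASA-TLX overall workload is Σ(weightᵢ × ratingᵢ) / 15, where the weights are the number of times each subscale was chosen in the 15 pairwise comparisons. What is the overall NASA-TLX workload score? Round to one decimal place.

The tallies are the weights (they sum to 15).
Weighted sum = 4·64 + 3·24 + 2·72 + 3·19 + 2·36 + 1·30
            = 256 + 72 + 144 + 57 + 72 + 30 = 631.
Overall workload = 631 / 15 = 42.0667 ≈ 42.1.

42.1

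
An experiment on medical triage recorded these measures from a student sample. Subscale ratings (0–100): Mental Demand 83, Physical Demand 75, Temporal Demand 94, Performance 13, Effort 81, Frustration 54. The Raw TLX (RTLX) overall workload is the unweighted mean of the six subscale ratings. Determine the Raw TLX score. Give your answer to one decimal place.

66.7

Sum of ratings = 83 + 75 + 94 + 13 + 81 + 54 = 400.
RTLX = 400 / 6 = 66.6667 ≈ 66.7.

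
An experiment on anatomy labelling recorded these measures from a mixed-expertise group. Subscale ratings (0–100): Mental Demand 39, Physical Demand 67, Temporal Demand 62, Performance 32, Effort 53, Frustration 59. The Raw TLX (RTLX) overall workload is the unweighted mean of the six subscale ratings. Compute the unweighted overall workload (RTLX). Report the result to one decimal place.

52.0

Sum of ratings = 39 + 67 + 62 + 32 + 53 + 59 = 312.
RTLX = 312 / 6 = 52.0000 ≈ 52.0.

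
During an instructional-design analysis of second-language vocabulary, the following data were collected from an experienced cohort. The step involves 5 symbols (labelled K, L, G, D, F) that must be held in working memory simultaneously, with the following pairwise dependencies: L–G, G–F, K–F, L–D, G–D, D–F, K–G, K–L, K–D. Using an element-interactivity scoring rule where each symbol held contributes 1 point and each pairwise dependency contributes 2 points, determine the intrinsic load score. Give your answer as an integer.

Count of symbols held simultaneously: 5.
Count of pairwise dependencies listed: 9.
Element contribution: 5 × 1 = 5.
Interaction contribution: 9 × 2 = 18.
Intrinsic load = 5 + 18 = 23.

23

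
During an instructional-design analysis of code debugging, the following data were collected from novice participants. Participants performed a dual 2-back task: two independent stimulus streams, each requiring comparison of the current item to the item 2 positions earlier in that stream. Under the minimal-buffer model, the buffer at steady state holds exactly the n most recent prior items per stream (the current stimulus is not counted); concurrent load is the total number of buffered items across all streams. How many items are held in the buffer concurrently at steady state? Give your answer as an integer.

4

Each stream's buffer holds its 2 most recent prior items.
Two independent streams: 2 × 2 = 4 buffered items at steady state.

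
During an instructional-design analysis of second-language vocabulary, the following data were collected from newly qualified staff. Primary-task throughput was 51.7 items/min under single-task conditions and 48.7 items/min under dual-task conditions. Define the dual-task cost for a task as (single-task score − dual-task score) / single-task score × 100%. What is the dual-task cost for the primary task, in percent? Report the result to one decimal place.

Cost = (51.7 − 48.7) / 51.7 × 100%
     = 3.0000 / 51.7 × 100% = 5.8027%.
≈ 5.8%.

5.8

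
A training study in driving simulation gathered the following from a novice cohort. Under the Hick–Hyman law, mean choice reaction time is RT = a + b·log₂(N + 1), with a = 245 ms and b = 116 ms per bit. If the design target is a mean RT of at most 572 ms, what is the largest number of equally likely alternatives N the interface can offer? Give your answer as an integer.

Set 245 + 116·log₂(N + 1) ≤ 572.
log₂(N + 1) ≤ (572 − 245) / 116 = 2.8190.
N + 1 ≤ 2^2.8190 = 7.0567.
N ≤ 6.0567, so the largest integer N is 6.

6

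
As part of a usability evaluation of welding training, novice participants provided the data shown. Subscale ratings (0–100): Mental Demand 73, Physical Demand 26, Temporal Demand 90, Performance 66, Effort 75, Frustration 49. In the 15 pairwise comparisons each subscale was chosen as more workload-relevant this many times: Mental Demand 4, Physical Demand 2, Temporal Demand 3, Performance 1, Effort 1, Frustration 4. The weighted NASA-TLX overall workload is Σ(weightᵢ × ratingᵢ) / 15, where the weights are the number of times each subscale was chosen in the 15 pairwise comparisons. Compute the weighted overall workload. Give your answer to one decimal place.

63.4

The tallies are the weights (they sum to 15).
Weighted sum = 4·73 + 2·26 + 3·90 + 1·66 + 1·75 + 4·49
            = 292 + 52 + 270 + 66 + 75 + 196 = 951.
Overall workload = 951 / 15 = 63.4000 ≈ 63.4.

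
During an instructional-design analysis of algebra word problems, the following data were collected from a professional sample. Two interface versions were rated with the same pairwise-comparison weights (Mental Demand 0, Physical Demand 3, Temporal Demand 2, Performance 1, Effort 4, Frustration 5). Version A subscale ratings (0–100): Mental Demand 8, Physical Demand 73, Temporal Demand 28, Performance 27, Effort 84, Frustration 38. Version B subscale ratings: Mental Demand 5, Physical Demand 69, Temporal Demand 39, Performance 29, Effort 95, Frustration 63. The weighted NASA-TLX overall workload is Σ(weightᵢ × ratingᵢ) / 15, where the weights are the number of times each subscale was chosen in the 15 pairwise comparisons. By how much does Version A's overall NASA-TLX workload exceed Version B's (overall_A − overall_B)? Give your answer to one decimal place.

Version A weighted sum = 0·8 + 3·73 + 2·28 + 1·27 + 4·84 + 5·38 = 0 + 219 + 56 + 27 + 336 + 190 = 828; overall_A = 828/15 = 55.2000.
Version B weighted sum = 0·5 + 3·69 + 2·39 + 1·29 + 4·95 + 5·63 = 0 + 207 + 78 + 29 + 380 + 315 = 1009; overall_B = 1009/15 = 67.2667.
Difference = 55.2000 − 67.2667 = -12.0667 ≈ -12.1.

-12.1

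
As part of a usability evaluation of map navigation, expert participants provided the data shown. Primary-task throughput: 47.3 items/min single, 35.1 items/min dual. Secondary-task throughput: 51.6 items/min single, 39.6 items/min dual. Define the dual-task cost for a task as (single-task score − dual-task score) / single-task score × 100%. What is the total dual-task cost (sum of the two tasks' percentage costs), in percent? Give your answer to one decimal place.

Primary cost = (47.3 − 35.1) / 47.3 × 100% = 25.7928%.
Secondary cost = (51.6 − 39.6) / 51.6 × 100% = 23.2558%.
Total = 25.7928% + 23.2558% = 49.0486% ≈ 49.0%.

49.0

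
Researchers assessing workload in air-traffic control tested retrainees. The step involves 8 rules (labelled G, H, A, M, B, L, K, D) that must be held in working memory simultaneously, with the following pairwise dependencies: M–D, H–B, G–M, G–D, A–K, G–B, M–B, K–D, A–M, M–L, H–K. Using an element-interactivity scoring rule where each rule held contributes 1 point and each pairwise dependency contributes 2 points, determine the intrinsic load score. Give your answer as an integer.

30

Count of rules held simultaneously: 8.
Count of pairwise dependencies listed: 11.
Element contribution: 8 × 1 = 8.
Interaction contribution: 11 × 2 = 22.
Intrinsic load = 8 + 22 = 30.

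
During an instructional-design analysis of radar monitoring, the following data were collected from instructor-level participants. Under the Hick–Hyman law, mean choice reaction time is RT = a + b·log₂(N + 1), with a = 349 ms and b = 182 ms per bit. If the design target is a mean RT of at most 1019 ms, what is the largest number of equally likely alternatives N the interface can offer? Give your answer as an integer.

Set 349 + 182·log₂(N + 1) ≤ 1019.
log₂(N + 1) ≤ (1019 − 349) / 182 = 3.6813.
N + 1 ≤ 2^3.6813 = 12.8287.
N ≤ 11.8287, so the largest integer N is 11.

11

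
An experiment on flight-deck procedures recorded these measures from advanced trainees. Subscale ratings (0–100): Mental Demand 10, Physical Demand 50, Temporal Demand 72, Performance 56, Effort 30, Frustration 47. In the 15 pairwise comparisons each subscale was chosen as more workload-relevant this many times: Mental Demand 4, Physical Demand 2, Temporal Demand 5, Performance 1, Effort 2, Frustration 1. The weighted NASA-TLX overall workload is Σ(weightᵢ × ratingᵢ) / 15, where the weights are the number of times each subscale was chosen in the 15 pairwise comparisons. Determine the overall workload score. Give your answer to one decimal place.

44.2

The tallies are the weights (they sum to 15).
Weighted sum = 4·10 + 2·50 + 5·72 + 1·56 + 2·30 + 1·47
            = 40 + 100 + 360 + 56 + 60 + 47 = 663.
Overall workload = 663 / 15 = 44.2000 ≈ 44.2.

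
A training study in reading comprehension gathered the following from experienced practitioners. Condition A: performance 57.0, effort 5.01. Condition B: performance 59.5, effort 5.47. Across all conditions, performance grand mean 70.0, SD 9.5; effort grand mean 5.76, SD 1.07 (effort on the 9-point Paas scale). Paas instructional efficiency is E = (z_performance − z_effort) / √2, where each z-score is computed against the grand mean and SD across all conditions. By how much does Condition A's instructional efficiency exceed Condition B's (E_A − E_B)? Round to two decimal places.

0.12

Condition A: z_P = (57.0 − 70.0)/9.5 = -1.3684; z_E = (5.01 − 5.76)/1.07 = -0.7009; E_A = (-1.3684 − (-0.7009))/√2 = -0.4720.
Condition B: z_P = (59.5 − 70.0)/9.5 = -1.1053; z_E = (5.47 − 5.76)/1.07 = -0.2710; E_B = (-1.1053 − (-0.2710))/√2 = -0.5899.
E_A − E_B = -0.4720 − (-0.5899) = 0.1179 ≈ 0.12.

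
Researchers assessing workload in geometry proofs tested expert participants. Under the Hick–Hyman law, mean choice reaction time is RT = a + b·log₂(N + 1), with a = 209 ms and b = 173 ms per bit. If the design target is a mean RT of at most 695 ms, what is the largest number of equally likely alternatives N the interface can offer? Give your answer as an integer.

6

Set 209 + 173·log₂(N + 1) ≤ 695.
log₂(N + 1) ≤ (695 − 209) / 173 = 2.8092.
N + 1 ≤ 2^2.8092 = 7.0090.
N ≤ 6.0090, so the largest integer N is 6.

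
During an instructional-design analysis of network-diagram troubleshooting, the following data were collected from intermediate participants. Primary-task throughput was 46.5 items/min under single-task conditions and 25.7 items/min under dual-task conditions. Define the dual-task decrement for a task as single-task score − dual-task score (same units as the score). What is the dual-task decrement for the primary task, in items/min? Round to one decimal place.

20.8

Decrement = 46.5 − 25.7 = 20.8000 items/min ≈ 20.8 items/min.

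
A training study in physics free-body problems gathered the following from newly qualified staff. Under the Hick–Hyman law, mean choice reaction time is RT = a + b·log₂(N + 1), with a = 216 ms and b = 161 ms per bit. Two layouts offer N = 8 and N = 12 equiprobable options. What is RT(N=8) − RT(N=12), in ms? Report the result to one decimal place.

RT(8) = 216 + 161·log₂(9) = 216 + 161·3.1699 = 726.3539 ms.
RT(12) = 216 + 161·log₂(13) = 216 + 161·3.7004 = 811.7644 ms.
Difference = 726.3539 − 811.7644 = -85.4105 ≈ -85.4 ms.

-85.4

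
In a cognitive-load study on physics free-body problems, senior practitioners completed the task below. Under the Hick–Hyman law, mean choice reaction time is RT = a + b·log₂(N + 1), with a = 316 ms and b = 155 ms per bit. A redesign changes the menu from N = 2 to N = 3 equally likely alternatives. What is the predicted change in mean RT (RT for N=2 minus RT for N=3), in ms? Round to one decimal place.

-64.3

RT(2) = 316 + 155·log₂(3) = 316 + 155·1.5850 = 561.6750 ms.
RT(3) = 316 + 155·log₂(4) = 316 + 155·2.0000 = 626.0000 ms.
Difference = 561.6750 − 626.0000 = -64.3250 ≈ -64.3 ms.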